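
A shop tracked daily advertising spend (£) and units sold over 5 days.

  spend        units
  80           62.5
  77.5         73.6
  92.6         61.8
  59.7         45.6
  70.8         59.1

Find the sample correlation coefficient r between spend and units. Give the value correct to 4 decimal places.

0.6171

n = 5, Σx = 380.6, Σy = 302.6, Σx² = 29557.74, Σy² = 18714.62, Σxy = 23333.28
nΣxy − ΣxΣy = 116666.4 − 115169.56 = 1496.84
nΣx² − (Σx)² = 147788.7 − 144856.36 = 2932.34; nΣy² − (Σy)² = 93573.1 − 91566.76 = 2006.34
r = 1496.84 / √(2932.34 × 2006.34) = 1496.84 / 2425.5455 ≈ 0.6171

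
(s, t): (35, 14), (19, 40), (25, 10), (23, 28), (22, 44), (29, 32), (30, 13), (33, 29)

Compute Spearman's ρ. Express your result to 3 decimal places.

Rank s: 8, 1, 4, 3, 2, 5, 6, 7
Rank t: 3, 7, 1, 4, 8, 6, 2, 5
d = rank(s) − rank(t): 5, -6, 3, -1, -6, -1, 4, 2; Σd² = 128
ρ = 1 − 6Σd² / [n(n²−1)] = 1 − 6×128 / (8×63) = 1 − 768/504 ≈ -0.524

-0.524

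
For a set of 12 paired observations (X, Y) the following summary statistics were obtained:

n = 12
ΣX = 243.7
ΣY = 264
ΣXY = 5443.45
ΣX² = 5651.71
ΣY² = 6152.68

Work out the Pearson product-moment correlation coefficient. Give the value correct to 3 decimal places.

r = (nΣXY − ΣXΣY) / √[(nΣX² − (ΣX)²)(nΣY² − (ΣY)²)]
Numerator: 12×5443.45 − 243.7×264 = 984.6
Denominator: √[(67820.52 − 59389.69)(73832.16 − 69696)] = √[8430.83 × 4136.16] = 5905.1894
r = 984.6 / 5905.1894 ≈ 0.167

0.167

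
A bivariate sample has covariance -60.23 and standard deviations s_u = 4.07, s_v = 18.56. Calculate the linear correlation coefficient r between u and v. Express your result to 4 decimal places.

r = Cov(u,v) / (s_u · s_v) = -60.23 / (4.07 × 18.56)
  = -60.23 / 75.5392 ≈ -0.7973

-0.7973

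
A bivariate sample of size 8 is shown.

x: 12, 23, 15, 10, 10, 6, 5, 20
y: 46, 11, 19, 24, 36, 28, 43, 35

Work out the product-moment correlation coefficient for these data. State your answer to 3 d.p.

-0.528

n = 8, Σx = 101, Σy = 242, Σx² = 1559, Σy² = 8328, Σxy = 2773
nΣxy − ΣxΣy = 22184 − 24442 = -2258
nΣx² − (Σx)² = 12472 − 10201 = 2271; nΣy² − (Σy)² = 66624 − 58564 = 8060
r = -2258 / √(2271 × 8060) = -2258 / 4278.3478 ≈ -0.528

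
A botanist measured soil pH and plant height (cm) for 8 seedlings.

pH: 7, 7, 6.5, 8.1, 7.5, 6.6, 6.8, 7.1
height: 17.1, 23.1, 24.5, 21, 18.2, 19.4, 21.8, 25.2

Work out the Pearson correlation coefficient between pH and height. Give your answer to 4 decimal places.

-0.2286

n = 8, Σx = 56.6, Σy = 170.3, Σx² = 402.32, Σy² = 3685.15, Σxy = 1202.45
nΣxy − ΣxΣy = 9619.6 − 9638.98 = -19.38
nΣx² − (Σx)² = 3218.56 − 3203.56 = 15; nΣy² − (Σy)² = 29481.2 − 29002.09 = 479.11
r = -19.38 / √(15 × 479.11) = -19.38 / 84.7741 ≈ -0.2286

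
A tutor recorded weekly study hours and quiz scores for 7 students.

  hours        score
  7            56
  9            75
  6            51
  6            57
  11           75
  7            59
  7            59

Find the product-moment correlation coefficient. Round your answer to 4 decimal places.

0.9243

n = 7, Σx = 53, Σy = 432, Σx² = 421, Σy² = 27198, Σxy = 3366
nΣxy − ΣxΣy = 23562 − 22896 = 666
nΣx² − (Σx)² = 2947 − 2809 = 138; nΣy² − (Σy)² = 190386 − 186624 = 3762
r = 666 / √(138 × 3762) = 666 / 720.5248 ≈ 0.9243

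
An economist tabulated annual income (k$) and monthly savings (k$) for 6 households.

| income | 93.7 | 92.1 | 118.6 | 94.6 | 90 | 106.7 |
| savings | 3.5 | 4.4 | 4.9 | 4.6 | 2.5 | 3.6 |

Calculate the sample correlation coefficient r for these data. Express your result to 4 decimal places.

n = 6, Σx = 595.7, Σy = 23.5, Σx² = 59762.11, Σy² = 95.99, Σxy = 2358.61
nΣxy − ΣxΣy = 14151.66 − 13998.95 = 152.71
nΣx² − (Σx)² = 358572.66 − 354858.49 = 3714.17; nΣy² − (Σy)² = 575.94 − 552.25 = 23.69
r = 152.71 / √(3714.17 × 23.69) = 152.71 / 296.6289 ≈ 0.5148

0.5148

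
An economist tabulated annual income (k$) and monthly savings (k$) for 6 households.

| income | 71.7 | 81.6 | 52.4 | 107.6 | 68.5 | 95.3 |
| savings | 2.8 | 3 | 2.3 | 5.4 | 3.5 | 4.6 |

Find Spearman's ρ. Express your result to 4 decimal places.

Rank income: 3, 4, 1, 6, 2, 5
Rank savings: 2, 3, 1, 6, 4, 5
d = rank(income) − rank(savings): 1, 1, 0, 0, -2, 0; Σd² = 6
ρ = 1 − 6Σd² / [n(n²−1)] = 1 − 6×6 / (6×35) = 1 − 36/210 ≈ 0.8286

0.8286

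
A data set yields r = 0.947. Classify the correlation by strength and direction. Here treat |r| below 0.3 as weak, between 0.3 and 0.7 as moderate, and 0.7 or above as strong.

strong positive

r = 0.947 > 0 so the relationship is positive.
|r| = 0.947, which falls in the strong range.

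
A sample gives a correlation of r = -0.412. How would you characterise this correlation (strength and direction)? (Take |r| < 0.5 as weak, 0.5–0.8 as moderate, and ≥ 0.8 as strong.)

r = -0.412 < 0 so the relationship is negative.
|r| = 0.412, which falls in the weak range.

weak negative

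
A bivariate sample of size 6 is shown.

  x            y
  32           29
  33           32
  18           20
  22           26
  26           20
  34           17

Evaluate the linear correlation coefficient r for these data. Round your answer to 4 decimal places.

n = 6, Σx = 165, Σy = 144, Σx² = 4753, Σy² = 3630, Σxy = 4014
nΣxy − ΣxΣy = 24084 − 23760 = 324
nΣx² − (Σx)² = 28518 − 27225 = 1293; nΣy² − (Σy)² = 21780 − 20736 = 1044
r = 324 / √(1293 × 1044) = 324 / 1161.8485 ≈ 0.2789

0.2789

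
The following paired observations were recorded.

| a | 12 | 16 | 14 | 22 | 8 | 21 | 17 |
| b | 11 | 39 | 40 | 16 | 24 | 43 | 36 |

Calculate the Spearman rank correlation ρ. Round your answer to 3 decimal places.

0.250

Rank a: 2, 4, 3, 7, 1, 6, 5
Rank b: 1, 5, 6, 2, 3, 7, 4
d = rank(a) − rank(b): 1, -1, -3, 5, -2, -1, 1; Σd² = 42
ρ = 1 − 6Σd² / [n(n²−1)] = 1 − 6×42 / (7×48) = 1 − 252/336 ≈ 0.250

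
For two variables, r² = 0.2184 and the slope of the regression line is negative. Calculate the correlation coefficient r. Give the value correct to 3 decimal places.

|r| = √0.2184 = 0.467
The association is negative, so r = −0.467.

-0.467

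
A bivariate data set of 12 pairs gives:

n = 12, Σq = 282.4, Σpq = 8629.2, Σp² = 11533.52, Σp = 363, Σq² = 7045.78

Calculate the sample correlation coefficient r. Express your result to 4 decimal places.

0.1842

r = (nΣpq − ΣpΣq) / √[(nΣp² − (Σp)²)(nΣq² − (Σq)²)]
Numerator: 12×8629.2 − 363×282.4 = 1039.2
Denominator: √[(138402.24 − 131769)(84549.36 − 79749.76)] = √[6633.24 × 4799.6] = 5642.4196
r = 1039.2 / 5642.4196 ≈ 0.1842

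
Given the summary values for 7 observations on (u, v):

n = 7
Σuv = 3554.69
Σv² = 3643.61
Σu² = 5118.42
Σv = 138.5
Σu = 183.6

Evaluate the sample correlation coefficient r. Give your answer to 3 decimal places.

r = (nΣuv − ΣuΣv) / √[(nΣu² − (Σu)²)(nΣv² − (Σv)²)]
Numerator: 7×3554.69 − 183.6×138.5 = -545.77
Denominator: √[(35828.94 − 33708.96)(25505.27 − 19182.25)] = √[2119.98 × 6323.02] = 3661.2397
r = -545.77 / 3661.2397 ≈ -0.149

-0.149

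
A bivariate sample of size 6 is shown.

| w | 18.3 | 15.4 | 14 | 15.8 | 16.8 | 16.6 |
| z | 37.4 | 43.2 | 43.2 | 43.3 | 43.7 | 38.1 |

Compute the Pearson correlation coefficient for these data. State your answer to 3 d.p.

n = 6, Σw = 96.9, Σz = 248.9, Σw² = 1575.49, Σz² = 10367.43, Σwz = 4005.26
nΣwz − ΣwΣz = 24031.56 − 24118.41 = -86.85
nΣw² − (Σw)² = 9452.94 − 9389.61 = 63.33; nΣz² − (Σz)² = 62204.58 − 61951.21 = 253.37
r = -86.85 / √(63.33 × 253.37) = -86.85 / 126.6725 ≈ -0.686

-0.686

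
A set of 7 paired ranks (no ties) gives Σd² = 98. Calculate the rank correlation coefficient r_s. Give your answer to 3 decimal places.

ρ = 1 − 6Σd² / [n(n²−1)] = 1 − 6×98 / (7×48)
  = 1 − 588/336 = 1 − 1.7500 ≈ -0.750

-0.750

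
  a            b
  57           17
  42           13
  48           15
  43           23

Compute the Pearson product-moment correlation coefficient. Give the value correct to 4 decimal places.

-0.0675

n = 4, Σa = 190, Σb = 68, Σa² = 9166, Σb² = 1212, Σab = 3224
nΣab − ΣaΣb = 12896 − 12920 = -24
nΣa² − (Σa)² = 36664 − 36100 = 564; nΣb² − (Σb)² = 4848 − 4624 = 224
r = -24 / √(564 × 224) = -24 / 355.4378 ≈ -0.0675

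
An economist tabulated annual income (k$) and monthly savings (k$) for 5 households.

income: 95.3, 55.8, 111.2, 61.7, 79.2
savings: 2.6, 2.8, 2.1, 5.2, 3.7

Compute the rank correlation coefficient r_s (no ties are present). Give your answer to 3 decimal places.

-0.700

Rank income: 4, 1, 5, 2, 3
Rank savings: 2, 3, 1, 5, 4
d = rank(income) − rank(savings): 2, -2, 4, -3, -1; Σd² = 34
ρ = 1 − 6Σd² / [n(n²−1)] = 1 − 6×34 / (5×24) = 1 − 204/120 ≈ -0.700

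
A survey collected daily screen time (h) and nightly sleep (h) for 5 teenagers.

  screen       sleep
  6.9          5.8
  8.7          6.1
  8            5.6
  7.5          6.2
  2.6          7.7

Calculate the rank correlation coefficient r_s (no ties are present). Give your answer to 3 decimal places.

Rank screen: 2, 5, 4, 3, 1
Rank sleep: 2, 3, 1, 4, 5
d = rank(screen) − rank(sleep): 0, 2, 3, -1, -4; Σd² = 30
ρ = 1 − 6Σd² / [n(n²−1)] = 1 − 6×30 / (5×24) = 1 − 180/120 ≈ -0.500

-0.500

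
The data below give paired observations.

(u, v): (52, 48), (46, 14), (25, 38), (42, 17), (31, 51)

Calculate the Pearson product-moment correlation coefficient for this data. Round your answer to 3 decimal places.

-0.264

n = 5, Σu = 196, Σv = 168, Σu² = 8170, Σv² = 6834, Σuv = 6385
nΣuv − ΣuΣv = 31925 − 32928 = -1003
nΣu² − (Σu)² = 40850 − 38416 = 2434; nΣv² − (Σv)² = 34170 − 28224 = 5946
r = -1003 / √(2434 × 5946) = -1003 / 3804.2823 ≈ -0.264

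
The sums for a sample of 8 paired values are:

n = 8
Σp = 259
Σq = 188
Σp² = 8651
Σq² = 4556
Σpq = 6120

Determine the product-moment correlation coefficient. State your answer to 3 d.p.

r = (nΣpq − ΣpΣq) / √[(nΣp² − (Σp)²)(nΣq² − (Σq)²)]
Numerator: 8×6120 − 259×188 = 268
Denominator: √[(69208 − 67081)(36448 − 35344)] = √[2127 × 1104] = 1532.3864
r = 268 / 1532.3864 ≈ 0.175

0.175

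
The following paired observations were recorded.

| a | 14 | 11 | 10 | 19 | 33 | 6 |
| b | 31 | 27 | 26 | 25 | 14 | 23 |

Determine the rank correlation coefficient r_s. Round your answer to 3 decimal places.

Rank a: 4, 3, 2, 5, 6, 1
Rank b: 6, 5, 4, 3, 1, 2
d = rank(a) − rank(b): -2, -2, -2, 2, 5, -1; Σd² = 42
ρ = 1 − 6Σd² / [n(n²−1)] = 1 − 6×42 / (6×35) = 1 − 252/210 ≈ -0.200

-0.200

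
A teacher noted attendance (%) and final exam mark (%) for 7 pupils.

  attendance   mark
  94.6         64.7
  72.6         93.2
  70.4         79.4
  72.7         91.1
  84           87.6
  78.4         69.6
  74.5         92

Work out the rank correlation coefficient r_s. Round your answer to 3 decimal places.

-0.536

Rank attendance: 7, 2, 1, 3, 6, 5, 4
Rank mark: 1, 7, 3, 5, 4, 2, 6
d = rank(attendance) − rank(mark): 6, -5, -2, -2, 2, 3, -2; Σd² = 86
ρ = 1 − 6Σd² / [n(n²−1)] = 1 − 6×86 / (7×48) = 1 − 516/336 ≈ -0.536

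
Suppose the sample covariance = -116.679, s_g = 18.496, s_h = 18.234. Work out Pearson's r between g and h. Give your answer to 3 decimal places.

r = Cov(g,h) / (s_g · s_h) = -116.679 / (18.496 × 18.234)
  = -116.679 / 337.2561 ≈ -0.346

-0.346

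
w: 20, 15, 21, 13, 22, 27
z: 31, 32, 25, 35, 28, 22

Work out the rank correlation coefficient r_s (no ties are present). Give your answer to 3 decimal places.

Rank w: 3, 2, 4, 1, 5, 6
Rank z: 4, 5, 2, 6, 3, 1
d = rank(w) − rank(z): -1, -3, 2, -5, 2, 5; Σd² = 68
ρ = 1 − 6Σd² / [n(n²−1)] = 1 − 6×68 / (6×35) = 1 − 408/210 ≈ -0.943

-0.943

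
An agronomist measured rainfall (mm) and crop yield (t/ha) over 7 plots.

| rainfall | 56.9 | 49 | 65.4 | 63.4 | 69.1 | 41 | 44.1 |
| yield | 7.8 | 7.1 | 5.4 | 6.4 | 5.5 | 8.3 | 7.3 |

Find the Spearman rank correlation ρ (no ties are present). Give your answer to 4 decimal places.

-0.8571

Rank rainfall: 4, 3, 6, 5, 7, 1, 2
Rank yield: 6, 4, 1, 3, 2, 7, 5
d = rank(rainfall) − rank(yield): -2, -1, 5, 2, 5, -6, -3; Σd² = 104
ρ = 1 − 6Σd² / [n(n²−1)] = 1 − 6×104 / (7×48) = 1 − 624/336 ≈ -0.8571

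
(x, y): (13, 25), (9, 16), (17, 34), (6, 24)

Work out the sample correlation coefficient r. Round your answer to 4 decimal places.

0.7303

n = 4, Σx = 45, Σy = 99, Σx² = 575, Σy² = 2613, Σxy = 1191
nΣxy − ΣxΣy = 4764 − 4455 = 309
nΣx² − (Σx)² = 2300 − 2025 = 275; nΣy² − (Σy)² = 10452 − 9801 = 651
r = 309 / √(275 × 651) = 309 / 423.1135 ≈ 0.7303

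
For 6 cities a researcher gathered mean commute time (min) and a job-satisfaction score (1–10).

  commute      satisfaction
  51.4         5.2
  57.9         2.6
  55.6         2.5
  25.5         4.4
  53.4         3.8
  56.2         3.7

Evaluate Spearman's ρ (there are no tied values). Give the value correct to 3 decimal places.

-0.771

Rank commute: 2, 6, 4, 1, 3, 5
Rank satisfaction: 6, 2, 1, 5, 4, 3
d = rank(commute) − rank(satisfaction): -4, 4, 3, -4, -1, 2; Σd² = 62
ρ = 1 − 6Σd² / [n(n²−1)] = 1 − 6×62 / (6×35) = 1 − 372/210 ≈ -0.771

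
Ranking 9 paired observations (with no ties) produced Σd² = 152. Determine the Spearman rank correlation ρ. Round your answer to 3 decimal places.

ρ = 1 − 6Σd² / [n(n²−1)] = 1 − 6×152 / (9×80)
  = 1 − 912/720 = 1 − 1.2667 ≈ -0.267

-0.267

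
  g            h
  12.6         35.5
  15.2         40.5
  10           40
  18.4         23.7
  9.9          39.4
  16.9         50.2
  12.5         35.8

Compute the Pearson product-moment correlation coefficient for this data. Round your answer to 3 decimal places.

-0.203

n = 7, Σg = 95.5, Σh = 265.1, Σg² = 1368.23, Σh² = 10416.23, Σgh = 3584.92
nΣgh − ΣgΣh = 25094.44 − 25317.05 = -222.61
nΣg² − (Σg)² = 9577.61 − 9120.25 = 457.36; nΣh² − (Σh)² = 72913.61 − 70278.01 = 2635.6
r = -222.61 / √(457.36 × 2635.6) = -222.61 / 1097.9153 ≈ -0.203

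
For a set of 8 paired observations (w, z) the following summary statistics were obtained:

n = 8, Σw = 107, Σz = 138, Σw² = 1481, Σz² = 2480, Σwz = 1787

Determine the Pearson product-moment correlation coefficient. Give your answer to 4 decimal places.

r = (nΣwz − ΣwΣz) / √[(nΣw² − (Σw)²)(nΣz² − (Σz)²)]
Numerator: 8×1787 − 107×138 = -470
Denominator: √[(11848 − 11449)(19840 − 19044)] = √[399 × 796] = 563.5637
r = -470 / 563.5637 ≈ -0.8340

-0.8340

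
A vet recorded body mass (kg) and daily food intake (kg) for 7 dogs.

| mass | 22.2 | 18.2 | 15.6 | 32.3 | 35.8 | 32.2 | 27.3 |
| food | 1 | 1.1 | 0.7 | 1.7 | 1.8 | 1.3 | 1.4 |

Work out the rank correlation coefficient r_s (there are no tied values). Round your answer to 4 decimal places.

Rank mass: 3, 2, 1, 6, 7, 5, 4
Rank food: 2, 3, 1, 6, 7, 4, 5
d = rank(mass) − rank(food): 1, -1, 0, 0, 0, 1, -1; Σd² = 4
ρ = 1 − 6Σd² / [n(n²−1)] = 1 − 6×4 / (7×48) = 1 − 24/336 ≈ 0.9286

0.9286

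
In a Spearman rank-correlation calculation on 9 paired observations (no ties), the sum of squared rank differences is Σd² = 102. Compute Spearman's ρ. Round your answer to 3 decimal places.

ρ = 1 − 6Σd² / [n(n²−1)] = 1 − 6×102 / (9×80)
  = 1 − 612/720 = 1 − 0.8500 ≈ 0.150

0.150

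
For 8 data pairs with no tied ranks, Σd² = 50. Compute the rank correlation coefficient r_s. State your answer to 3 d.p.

ρ = 1 − 6Σd² / [n(n²−1)] = 1 − 6×50 / (8×63)
  = 1 − 300/504 = 1 − 0.5952 ≈ 0.405

0.405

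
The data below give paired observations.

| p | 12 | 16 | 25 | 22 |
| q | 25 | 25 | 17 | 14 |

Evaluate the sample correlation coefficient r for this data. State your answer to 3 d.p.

-0.869

n = 4, Σp = 75, Σq = 81, Σp² = 1509, Σq² = 1735, Σpq = 1433
nΣpq − ΣpΣq = 5732 − 6075 = -343
nΣp² − (Σp)² = 6036 − 5625 = 411; nΣq² − (Σq)² = 6940 − 6561 = 379
r = -343 / √(411 × 379) = -343 / 394.6758 ≈ -0.869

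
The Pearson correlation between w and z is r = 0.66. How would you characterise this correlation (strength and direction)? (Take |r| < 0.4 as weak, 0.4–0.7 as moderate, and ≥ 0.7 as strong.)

r = 0.66 > 0 so the relationship is positive.
|r| = 0.66, which falls in the moderate range.

moderate positive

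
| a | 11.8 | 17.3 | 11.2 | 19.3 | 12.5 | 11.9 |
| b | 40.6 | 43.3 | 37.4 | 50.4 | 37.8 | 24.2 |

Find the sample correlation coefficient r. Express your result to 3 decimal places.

n = 6, Σa = 84, Σb = 233.7, Σa² = 1234.32, Σb² = 9476.65, Σab = 3380.25
nΣab − ΣaΣb = 20281.5 − 19630.8 = 650.7
nΣa² − (Σa)² = 7405.92 − 7056 = 349.92; nΣb² − (Σb)² = 56859.9 − 54615.69 = 2244.21
r = 650.7 / √(349.92 × 2244.21) = 650.7 / 886.1681 ≈ 0.734

0.734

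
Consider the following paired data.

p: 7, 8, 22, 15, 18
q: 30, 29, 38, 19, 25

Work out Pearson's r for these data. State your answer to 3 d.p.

0.217

n = 5, Σp = 70, Σq = 141, Σp² = 1146, Σq² = 4171, Σpq = 2013
nΣpq − ΣpΣq = 10065 − 9870 = 195
nΣp² − (Σp)² = 5730 − 4900 = 830; nΣq² − (Σq)² = 20855 − 19881 = 974
r = 195 / √(830 × 974) = 195 / 899.1218 ≈ 0.217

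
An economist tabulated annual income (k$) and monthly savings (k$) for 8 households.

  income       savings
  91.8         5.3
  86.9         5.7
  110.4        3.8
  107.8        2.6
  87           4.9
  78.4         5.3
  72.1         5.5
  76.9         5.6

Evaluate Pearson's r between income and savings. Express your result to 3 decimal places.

-0.847

n = 8, Σx = 711.3, Σy = 38.7, Σx² = 64615.43, Σy² = 195.49, Σxy = 3350.68
nΣxy − ΣxΣy = 26805.44 − 27527.31 = -721.87
nΣx² − (Σx)² = 516923.44 − 505947.69 = 10975.75; nΣy² − (Σy)² = 1563.92 − 1497.69 = 66.23
r = -721.87 / √(10975.75 × 66.23) = -721.87 / 852.5983 ≈ -0.847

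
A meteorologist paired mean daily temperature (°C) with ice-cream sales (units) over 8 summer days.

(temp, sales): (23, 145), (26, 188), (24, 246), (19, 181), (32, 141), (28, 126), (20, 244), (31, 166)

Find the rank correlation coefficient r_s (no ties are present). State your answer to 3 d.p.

-0.524

Rank temp: 3, 5, 4, 1, 8, 6, 2, 7
Rank sales: 3, 6, 8, 5, 2, 1, 7, 4
d = rank(temp) − rank(sales): 0, -1, -4, -4, 6, 5, -5, 3; Σd² = 128
ρ = 1 − 6Σd² / [n(n²−1)] = 1 − 6×128 / (8×63) = 1 − 768/504 ≈ -0.524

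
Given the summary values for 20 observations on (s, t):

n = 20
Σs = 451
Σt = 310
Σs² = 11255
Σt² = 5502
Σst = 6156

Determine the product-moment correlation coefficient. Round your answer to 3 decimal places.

-0.960

r = (nΣst − ΣsΣt) / √[(nΣs² − (Σs)²)(nΣt² − (Σt)²)]
Numerator: 20×6156 − 451×310 = -16690
Denominator: √[(225100 − 203401)(110040 − 96100)] = √[21699 × 13940] = 17392.0689
r = -16690 / 17392.0689 ≈ -0.960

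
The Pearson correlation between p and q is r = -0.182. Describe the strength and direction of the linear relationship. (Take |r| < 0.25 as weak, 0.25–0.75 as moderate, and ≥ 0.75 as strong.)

r = -0.182 < 0 so the relationship is negative.
|r| = 0.182, which falls in the weak range.

weak negative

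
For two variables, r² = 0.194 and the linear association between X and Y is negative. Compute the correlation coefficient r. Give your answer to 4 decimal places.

|r| = √0.194 = 0.4405
The association is negative, so r = −0.4405.

-0.4405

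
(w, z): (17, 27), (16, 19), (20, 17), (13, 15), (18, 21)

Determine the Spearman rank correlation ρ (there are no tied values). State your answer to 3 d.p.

0.300

Rank w: 3, 2, 5, 1, 4
Rank z: 5, 3, 2, 1, 4
d = rank(w) − rank(z): -2, -1, 3, 0, 0; Σd² = 14
ρ = 1 − 6Σd² / [n(n²−1)] = 1 − 6×14 / (5×24) = 1 − 84/120 ≈ 0.300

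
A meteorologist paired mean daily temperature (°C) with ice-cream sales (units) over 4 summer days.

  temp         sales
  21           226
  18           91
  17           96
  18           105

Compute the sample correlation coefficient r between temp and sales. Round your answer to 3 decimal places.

n = 4, Σx = 74, Σy = 518, Σx² = 1378, Σy² = 79598, Σxy = 9906
nΣxy − ΣxΣy = 39624 − 38332 = 1292
nΣx² − (Σx)² = 5512 − 5476 = 36; nΣy² − (Σy)² = 318392 − 268324 = 50068
r = 1292 / √(36 × 50068) = 1292 / 1342.5528 ≈ 0.962

0.962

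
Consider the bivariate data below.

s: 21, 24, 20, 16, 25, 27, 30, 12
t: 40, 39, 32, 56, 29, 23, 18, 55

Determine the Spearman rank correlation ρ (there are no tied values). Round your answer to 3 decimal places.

Rank s: 4, 5, 3, 2, 6, 7, 8, 1
Rank t: 6, 5, 4, 8, 3, 2, 1, 7
d = rank(s) − rank(t): -2, 0, -1, -6, 3, 5, 7, -6; Σd² = 160
ρ = 1 − 6Σd² / [n(n²−1)] = 1 − 6×160 / (8×63) = 1 − 960/504 ≈ -0.905

-0.905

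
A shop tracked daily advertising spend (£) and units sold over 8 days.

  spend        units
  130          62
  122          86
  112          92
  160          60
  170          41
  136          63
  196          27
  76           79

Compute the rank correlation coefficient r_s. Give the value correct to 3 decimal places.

-0.905

Rank spend: 4, 3, 2, 6, 7, 5, 8, 1
Rank units: 4, 7, 8, 3, 2, 5, 1, 6
d = rank(spend) − rank(units): 0, -4, -6, 3, 5, 0, 7, -5; Σd² = 160
ρ = 1 − 6Σd² / [n(n²−1)] = 1 − 6×160 / (8×63) = 1 − 960/504 ≈ -0.905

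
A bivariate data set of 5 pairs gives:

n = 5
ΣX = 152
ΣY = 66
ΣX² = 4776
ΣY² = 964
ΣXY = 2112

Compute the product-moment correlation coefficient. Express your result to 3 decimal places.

0.880

r = (nΣXY − ΣXΣY) / √[(nΣX² − (ΣX)²)(nΣY² − (ΣY)²)]
Numerator: 5×2112 − 152×66 = 528
Denominator: √[(23880 − 23104)(4820 − 4356)] = √[776 × 464] = 600.0533
r = 528 / 600.0533 ≈ 0.880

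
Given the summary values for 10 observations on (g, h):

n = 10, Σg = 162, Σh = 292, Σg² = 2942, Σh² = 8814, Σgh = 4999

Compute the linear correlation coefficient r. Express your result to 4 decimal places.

0.8887

r = (nΣgh − ΣgΣh) / √[(nΣg² − (Σg)²)(nΣh² − (Σh)²)]
Numerator: 10×4999 − 162×292 = 2686
Denominator: √[(29420 − 26244)(88140 − 85264)] = √[3176 × 2876] = 3022.2799
r = 2686 / 3022.2799 ≈ 0.8887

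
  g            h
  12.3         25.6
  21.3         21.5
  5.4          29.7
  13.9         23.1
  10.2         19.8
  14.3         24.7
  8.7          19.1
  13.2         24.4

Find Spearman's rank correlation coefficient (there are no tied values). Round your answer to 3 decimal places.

-0.071

Rank g: 4, 8, 1, 6, 3, 7, 2, 5
Rank h: 7, 3, 8, 4, 2, 6, 1, 5
d = rank(g) − rank(h): -3, 5, -7, 2, 1, 1, 1, 0; Σd² = 90
ρ = 1 − 6Σd² / [n(n²−1)] = 1 − 6×90 / (8×63) = 1 − 540/504 ≈ -0.071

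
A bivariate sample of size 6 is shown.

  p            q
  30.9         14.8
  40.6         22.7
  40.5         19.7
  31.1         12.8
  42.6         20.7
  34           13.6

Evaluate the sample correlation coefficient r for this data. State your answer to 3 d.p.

n = 6, Σp = 219.7, Σq = 104.3, Σp² = 8181.39, Σq² = 1899.71, Σpq = 3919.09
nΣpq − ΣpΣq = 23514.54 − 22914.71 = 599.83
nΣp² − (Σp)² = 49088.34 − 48268.09 = 820.25; nΣq² − (Σq)² = 11398.26 − 10878.49 = 519.77
r = 599.83 / √(820.25 × 519.77) = 599.83 / 652.9482 ≈ 0.919

0.919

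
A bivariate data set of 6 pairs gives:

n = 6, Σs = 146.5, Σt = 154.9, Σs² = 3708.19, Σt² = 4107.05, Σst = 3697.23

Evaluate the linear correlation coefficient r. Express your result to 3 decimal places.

-0.713

r = (nΣst − ΣsΣt) / √[(nΣs² − (Σs)²)(nΣt² − (Σt)²)]
Numerator: 6×3697.23 − 146.5×154.9 = -509.47
Denominator: √[(22249.14 − 21462.25)(24642.3 − 23994.01)] = √[786.89 × 648.29] = 714.2359
r = -509.47 / 714.2359 ≈ -0.713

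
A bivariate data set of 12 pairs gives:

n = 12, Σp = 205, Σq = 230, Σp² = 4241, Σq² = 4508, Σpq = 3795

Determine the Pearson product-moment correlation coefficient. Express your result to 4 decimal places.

-0.4944

r = (nΣpq − ΣpΣq) / √[(nΣp² − (Σp)²)(nΣq² − (Σq)²)]
Numerator: 12×3795 − 205×230 = -1610
Denominator: √[(50892 − 42025)(54096 − 52900)] = √[8867 × 1196] = 3256.5215
r = -1610 / 3256.5215 ≈ -0.4944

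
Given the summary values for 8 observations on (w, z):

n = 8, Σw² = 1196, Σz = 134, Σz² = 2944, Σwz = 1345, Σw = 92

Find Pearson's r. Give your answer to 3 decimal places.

-0.631

r = (nΣwz − ΣwΣz) / √[(nΣw² − (Σw)²)(nΣz² − (Σz)²)]
Numerator: 8×1345 − 92×134 = -1568
Denominator: √[(9568 − 8464)(23552 − 17956)] = √[1104 × 5596] = 2485.5551
r = -1568 / 2485.5551 ≈ -0.631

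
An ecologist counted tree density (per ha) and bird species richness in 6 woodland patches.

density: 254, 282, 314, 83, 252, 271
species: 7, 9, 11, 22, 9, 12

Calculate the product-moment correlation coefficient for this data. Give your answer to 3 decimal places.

n = 6, Σx = 1456, Σy = 70, Σx² = 386470, Σy² = 960, Σxy = 15116
nΣxy − ΣxΣy = 90696 − 101920 = -11224
nΣx² − (Σx)² = 2318820 − 2119936 = 198884; nΣy² − (Σy)² = 5760 − 4900 = 860
r = -11224 / √(198884 × 860) = -11224 / 13078.2354 ≈ -0.858

-0.858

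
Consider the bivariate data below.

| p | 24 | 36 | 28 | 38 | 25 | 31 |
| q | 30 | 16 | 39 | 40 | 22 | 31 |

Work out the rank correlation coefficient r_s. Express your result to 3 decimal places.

0.314

Rank p: 1, 5, 3, 6, 2, 4
Rank q: 3, 1, 5, 6, 2, 4
d = rank(p) − rank(q): -2, 4, -2, 0, 0, 0; Σd² = 24
ρ = 1 − 6Σd² / [n(n²−1)] = 1 − 6×24 / (6×35) = 1 − 144/210 ≈ 0.314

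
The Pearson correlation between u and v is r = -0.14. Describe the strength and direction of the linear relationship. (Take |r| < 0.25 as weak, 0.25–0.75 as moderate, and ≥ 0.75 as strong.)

weak negative

r = -0.14 < 0 so the relationship is negative.
|r| = 0.14, which falls in the weak range.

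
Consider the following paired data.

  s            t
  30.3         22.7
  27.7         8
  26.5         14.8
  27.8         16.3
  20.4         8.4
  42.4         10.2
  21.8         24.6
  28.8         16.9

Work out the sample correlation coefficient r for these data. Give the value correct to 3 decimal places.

-0.198

n = 8, Σs = 225.7, Σt = 121.9, Σs² = 6679.07, Σt² = 2129.39, Σst = 3381.59
nΣst − ΣsΣt = 27052.72 − 27512.83 = -460.11
nΣs² − (Σs)² = 53432.56 − 50940.49 = 2492.07; nΣt² − (Σt)² = 17035.12 − 14859.61 = 2175.51
r = -460.11 / √(2492.07 × 2175.51) = -460.11 / 2328.4165 ≈ -0.198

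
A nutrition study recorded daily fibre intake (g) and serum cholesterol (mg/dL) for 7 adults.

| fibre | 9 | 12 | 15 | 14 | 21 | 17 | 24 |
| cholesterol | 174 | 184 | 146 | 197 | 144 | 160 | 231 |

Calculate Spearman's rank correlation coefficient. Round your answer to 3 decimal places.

Rank fibre: 1, 2, 4, 3, 6, 5, 7
Rank cholesterol: 4, 5, 2, 6, 1, 3, 7
d = rank(fibre) − rank(cholesterol): -3, -3, 2, -3, 5, 2, 0; Σd² = 60
ρ = 1 − 6Σd² / [n(n²−1)] = 1 − 6×60 / (7×48) = 1 − 360/336 ≈ -0.071

-0.071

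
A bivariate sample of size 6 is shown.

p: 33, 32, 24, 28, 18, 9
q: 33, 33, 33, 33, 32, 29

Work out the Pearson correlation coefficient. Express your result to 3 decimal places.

n = 6, Σp = 144, Σq = 193, Σp² = 3878, Σq² = 6221, Σpq = 4698
nΣpq − ΣpΣq = 28188 − 27792 = 396
nΣp² − (Σp)² = 23268 − 20736 = 2532; nΣq² − (Σq)² = 37326 − 37249 = 77
r = 396 / √(2532 × 77) = 396 / 441.5473 ≈ 0.897

0.897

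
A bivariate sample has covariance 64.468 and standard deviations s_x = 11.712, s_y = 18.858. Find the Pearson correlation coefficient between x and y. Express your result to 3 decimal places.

0.292

r = Cov(x,y) / (s_x · s_y) = 64.468 / (11.712 × 18.858)
  = 64.468 / 220.8649 ≈ 0.292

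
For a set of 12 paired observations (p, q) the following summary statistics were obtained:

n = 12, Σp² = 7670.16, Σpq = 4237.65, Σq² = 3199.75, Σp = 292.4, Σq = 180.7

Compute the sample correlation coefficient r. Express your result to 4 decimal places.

r = (nΣpq − ΣpΣq) / √[(nΣp² − (Σp)²)(nΣq² − (Σq)²)]
Numerator: 12×4237.65 − 292.4×180.7 = -1984.88
Denominator: √[(92041.92 − 85497.76)(38397 − 32652.49)] = √[6544.16 × 5744.51] = 6131.3125
r = -1984.88 / 6131.3125 ≈ -0.3237

-0.3237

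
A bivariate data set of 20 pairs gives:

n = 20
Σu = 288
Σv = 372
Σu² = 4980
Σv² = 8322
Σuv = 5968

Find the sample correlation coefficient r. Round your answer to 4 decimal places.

0.5655

r = (nΣuv − ΣuΣv) / √[(nΣu² − (Σu)²)(nΣv² − (Σv)²)]
Numerator: 20×5968 − 288×372 = 12224
Denominator: √[(99600 − 82944)(166440 − 138384)] = √[16656 × 28056] = 21617.1399
r = 12224 / 21617.1399 ≈ 0.5655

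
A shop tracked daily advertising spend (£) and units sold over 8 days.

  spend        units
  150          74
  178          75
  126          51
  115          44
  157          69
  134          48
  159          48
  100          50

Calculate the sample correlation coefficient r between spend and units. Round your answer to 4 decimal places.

n = 8, Σx = 1119, Σy = 459, Σx² = 161171, Σy² = 27507, Σxy = 65833
nΣxy − ΣxΣy = 526664 − 513621 = 13043
nΣx² − (Σx)² = 1289368 − 1252161 = 37207; nΣy² − (Σy)² = 220056 − 210681 = 9375
r = 13043 / √(37207 × 9375) = 13043 / 18676.6064 ≈ 0.6984

0.6984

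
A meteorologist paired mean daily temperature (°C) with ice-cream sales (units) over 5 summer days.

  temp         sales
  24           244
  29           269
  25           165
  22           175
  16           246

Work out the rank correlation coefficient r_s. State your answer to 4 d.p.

Rank temp: 3, 5, 4, 2, 1
Rank sales: 3, 5, 1, 2, 4
d = rank(temp) − rank(sales): 0, 0, 3, 0, -3; Σd² = 18
ρ = 1 − 6Σd² / [n(n²−1)] = 1 − 6×18 / (5×24) = 1 − 108/120 ≈ 0.1000

0.1000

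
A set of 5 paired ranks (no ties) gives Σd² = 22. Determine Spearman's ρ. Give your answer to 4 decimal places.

-0.1000

ρ = 1 − 6Σd² / [n(n²−1)] = 1 − 6×22 / (5×24)
  = 1 − 132/120 = 1 − 1.10000 ≈ -0.1000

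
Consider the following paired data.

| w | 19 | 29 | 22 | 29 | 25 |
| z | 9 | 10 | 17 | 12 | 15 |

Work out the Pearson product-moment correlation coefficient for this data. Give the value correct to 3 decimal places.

-0.075

n = 5, Σw = 124, Σz = 63, Σw² = 3152, Σz² = 839, Σwz = 1558
nΣwz − ΣwΣz = 7790 − 7812 = -22
nΣw² − (Σw)² = 15760 − 15376 = 384; nΣz² − (Σz)² = 4195 − 3969 = 226
r = -22 / √(384 × 226) = -22 / 294.5912 ≈ -0.075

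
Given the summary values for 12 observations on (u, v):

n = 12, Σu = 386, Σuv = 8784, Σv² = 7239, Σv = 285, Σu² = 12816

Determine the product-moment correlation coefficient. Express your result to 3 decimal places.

r = (nΣuv − ΣuΣv) / √[(nΣu² − (Σu)²)(nΣv² − (Σv)²)]
Numerator: 12×8784 − 386×285 = -4602
Denominator: √[(153792 − 148996)(86868 − 81225)] = √[4796 × 5643] = 5202.2906
r = -4602 / 5202.2906 ≈ -0.885

-0.885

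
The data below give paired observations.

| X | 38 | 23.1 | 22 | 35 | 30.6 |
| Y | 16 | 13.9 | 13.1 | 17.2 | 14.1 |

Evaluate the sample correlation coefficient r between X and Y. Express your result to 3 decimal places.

0.860

n = 5, ΣX = 148.7, ΣY = 74.3, ΣX² = 4622.97, ΣY² = 1115.47, ΣXY = 2250.75
nΣXY − ΣXΣY = 11253.75 − 11048.41 = 205.34
nΣX² − (ΣX)² = 23114.85 − 22111.69 = 1003.16; nΣY² − (ΣY)² = 5577.35 − 5520.49 = 56.86
r = 205.34 / √(1003.16 × 56.86) = 205.34 / 238.8298 ≈ 0.860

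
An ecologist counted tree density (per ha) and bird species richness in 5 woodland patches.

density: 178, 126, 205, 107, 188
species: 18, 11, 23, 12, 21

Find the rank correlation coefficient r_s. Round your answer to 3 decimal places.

Rank density: 3, 2, 5, 1, 4
Rank species: 3, 1, 5, 2, 4
d = rank(density) − rank(species): 0, 1, 0, -1, 0; Σd² = 2
ρ = 1 − 6Σd² / [n(n²−1)] = 1 − 6×2 / (5×24) = 1 − 12/120 ≈ 0.900

0.900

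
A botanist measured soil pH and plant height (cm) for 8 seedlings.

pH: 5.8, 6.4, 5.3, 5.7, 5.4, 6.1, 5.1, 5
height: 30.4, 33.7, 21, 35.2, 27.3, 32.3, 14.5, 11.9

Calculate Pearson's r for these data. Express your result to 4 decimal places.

0.8656

n = 8, Σx = 44.8, Σy = 206.3, Σx² = 252.56, Σy² = 5880.33, Σxy = 1181.84
nΣxy − ΣxΣy = 9454.72 − 9242.24 = 212.48
nΣx² − (Σx)² = 2020.48 − 2007.04 = 13.44; nΣy² − (Σy)² = 47042.64 − 42559.69 = 4482.95
r = 212.48 / √(13.44 × 4482.95) = 212.48 / 245.4605 ≈ 0.8656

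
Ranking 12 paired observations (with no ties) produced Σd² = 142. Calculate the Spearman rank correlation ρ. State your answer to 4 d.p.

ρ = 1 − 6Σd² / [n(n²−1)] = 1 − 6×142 / (12×143)
  = 1 − 852/1716 = 1 − 0.49650 ≈ 0.5035

0.5035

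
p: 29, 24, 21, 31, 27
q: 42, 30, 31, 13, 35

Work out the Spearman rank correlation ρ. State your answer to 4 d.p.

-0.1000

Rank p: 4, 2, 1, 5, 3
Rank q: 5, 2, 3, 1, 4
d = rank(p) − rank(q): -1, 0, -2, 4, -1; Σd² = 22
ρ = 1 − 6Σd² / [n(n²−1)] = 1 − 6×22 / (5×24) = 1 − 132/120 ≈ -0.1000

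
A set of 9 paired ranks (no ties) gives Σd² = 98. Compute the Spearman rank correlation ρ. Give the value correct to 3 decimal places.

0.183

ρ = 1 − 6Σd² / [n(n²−1)] = 1 − 6×98 / (9×80)
  = 1 − 588/720 = 1 − 0.8167 ≈ 0.183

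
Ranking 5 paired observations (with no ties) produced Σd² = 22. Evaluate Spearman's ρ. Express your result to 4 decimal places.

ρ = 1 − 6Σd² / [n(n²−1)] = 1 − 6×22 / (5×24)
  = 1 − 132/120 = 1 − 1.10000 ≈ -0.1000

-0.1000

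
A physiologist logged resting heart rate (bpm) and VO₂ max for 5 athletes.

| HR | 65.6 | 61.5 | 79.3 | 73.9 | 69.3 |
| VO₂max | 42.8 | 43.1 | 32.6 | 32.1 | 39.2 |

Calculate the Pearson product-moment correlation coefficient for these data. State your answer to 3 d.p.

n = 5, Σx = 349.6, Σy = 189.8, Σx² = 24637.8, Σy² = 7319.26, Σxy = 13132.26
nΣxy − ΣxΣy = 65661.3 − 66354.08 = -692.78
nΣx² − (Σx)² = 123189 − 122220.16 = 968.84; nΣy² − (Σy)² = 36596.3 − 36024.04 = 572.26
r = -692.78 / √(968.84 × 572.26) = -692.78 / 744.5995 ≈ -0.930

-0.930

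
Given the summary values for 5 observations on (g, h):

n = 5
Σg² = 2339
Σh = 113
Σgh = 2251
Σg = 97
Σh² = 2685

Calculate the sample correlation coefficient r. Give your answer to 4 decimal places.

0.2401

r = (nΣgh − ΣgΣh) / √[(nΣg² − (Σg)²)(nΣh² − (Σh)²)]
Numerator: 5×2251 − 97×113 = 294
Denominator: √[(11695 − 9409)(13425 − 12769)] = √[2286 × 656] = 1224.5881
r = 294 / 1224.5881 ≈ 0.2401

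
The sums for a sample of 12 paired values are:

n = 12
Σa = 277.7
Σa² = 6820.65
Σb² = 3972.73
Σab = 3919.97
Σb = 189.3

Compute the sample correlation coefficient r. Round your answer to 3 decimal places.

r = (nΣab − ΣaΣb) / √[(nΣa² − (Σa)²)(nΣb² − (Σb)²)]
Numerator: 12×3919.97 − 277.7×189.3 = -5528.97
Denominator: √[(81847.8 − 77117.29)(47672.76 − 35834.49)] = √[4730.51 × 11838.27] = 7483.3852
r = -5528.97 / 7483.3852 ≈ -0.739

-0.739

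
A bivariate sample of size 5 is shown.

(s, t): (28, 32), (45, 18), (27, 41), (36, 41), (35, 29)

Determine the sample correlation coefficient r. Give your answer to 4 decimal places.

n = 5, Σs = 171, Σt = 161, Σs² = 6059, Σt² = 5551, Σst = 5304
nΣst − ΣsΣt = 26520 − 27531 = -1011
nΣs² − (Σs)² = 30295 − 29241 = 1054; nΣt² − (Σt)² = 27755 − 25921 = 1834
r = -1011 / √(1054 × 1834) = -1011 / 1390.3366 ≈ -0.7272

-0.7272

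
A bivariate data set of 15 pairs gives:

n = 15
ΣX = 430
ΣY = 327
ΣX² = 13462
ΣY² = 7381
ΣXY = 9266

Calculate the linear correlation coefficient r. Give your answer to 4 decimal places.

-0.2018

r = (nΣXY − ΣXΣY) / √[(nΣX² − (ΣX)²)(nΣY² − (ΣY)²)]
Numerator: 15×9266 − 430×327 = -1620
Denominator: √[(201930 − 184900)(110715 − 106929)] = √[17030 × 3786] = 8029.6687
r = -1620 / 8029.6687 ≈ -0.2018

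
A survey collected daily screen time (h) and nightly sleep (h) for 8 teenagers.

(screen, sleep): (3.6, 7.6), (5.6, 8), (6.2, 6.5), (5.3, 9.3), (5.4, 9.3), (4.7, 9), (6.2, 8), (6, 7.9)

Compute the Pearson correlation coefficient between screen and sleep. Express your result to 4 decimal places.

-0.2245

n = 8, Σx = 43, Σy = 65.6, Σx² = 236.54, Σy² = 544.4, Σxy = 351.27
nΣxy − ΣxΣy = 2810.16 − 2820.8 = -10.64
nΣx² − (Σx)² = 1892.32 − 1849 = 43.32; nΣy² − (Σy)² = 4355.2 − 4303.36 = 51.84
r = -10.64 / √(43.32 × 51.84) = -10.64 / 47.3889 ≈ -0.2245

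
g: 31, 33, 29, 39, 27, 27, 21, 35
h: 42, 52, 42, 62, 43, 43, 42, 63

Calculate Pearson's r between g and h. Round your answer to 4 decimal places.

0.8281

n = 8, Σg = 242, Σh = 389, Σg² = 7536, Σh² = 19507, Σgh = 12063
nΣgh − ΣgΣh = 96504 − 94138 = 2366
nΣg² − (Σg)² = 60288 − 58564 = 1724; nΣh² − (Σh)² = 156056 − 151321 = 4735
r = 2366 / √(1724 × 4735) = 2366 / 2857.1209 ≈ 0.8281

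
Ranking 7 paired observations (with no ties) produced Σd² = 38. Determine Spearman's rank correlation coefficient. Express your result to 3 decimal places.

ρ = 1 − 6Σd² / [n(n²−1)] = 1 − 6×38 / (7×48)
  = 1 − 228/336 = 1 − 0.6786 ≈ 0.321

0.321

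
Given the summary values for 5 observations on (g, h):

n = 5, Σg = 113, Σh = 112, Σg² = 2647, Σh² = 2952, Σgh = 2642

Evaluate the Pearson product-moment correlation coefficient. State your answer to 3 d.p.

r = (nΣgh − ΣgΣh) / √[(nΣg² − (Σg)²)(nΣh² − (Σh)²)]
Numerator: 5×2642 − 113×112 = 554
Denominator: √[(13235 − 12769)(14760 − 12544)] = √[466 × 2216] = 1016.1968
r = 554 / 1016.1968 ≈ 0.545

0.545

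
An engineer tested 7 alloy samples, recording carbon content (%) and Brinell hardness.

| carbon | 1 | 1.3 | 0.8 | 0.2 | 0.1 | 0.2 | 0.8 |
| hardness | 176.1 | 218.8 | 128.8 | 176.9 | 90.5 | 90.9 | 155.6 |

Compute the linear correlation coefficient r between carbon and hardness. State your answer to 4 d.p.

0.7413

n = 7, Σx = 4.4, Σy = 1037.6, Σx² = 4.06, Σy² = 167432.12, Σxy = 750.67
nΣxy − ΣxΣy = 5254.69 − 4565.44 = 689.25
nΣx² − (Σx)² = 28.42 − 19.36 = 9.06; nΣy² − (Σy)² = 1172024.84 − 1076613.76 = 95411.08
r = 689.25 / √(9.06 × 95411.08) = 689.25 / 929.7443 ≈ 0.7413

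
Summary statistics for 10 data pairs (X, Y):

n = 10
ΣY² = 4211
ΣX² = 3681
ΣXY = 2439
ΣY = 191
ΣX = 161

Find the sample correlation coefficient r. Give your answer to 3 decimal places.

r = (nΣXY − ΣXΣY) / √[(nΣX² − (ΣX)²)(nΣY² − (ΣY)²)]
Numerator: 10×2439 − 161×191 = -6361
Denominator: √[(36810 − 25921)(42110 − 36481)] = √[10889 × 5629] = 7829.0600
r = -6361 / 7829.0600 ≈ -0.812

-0.812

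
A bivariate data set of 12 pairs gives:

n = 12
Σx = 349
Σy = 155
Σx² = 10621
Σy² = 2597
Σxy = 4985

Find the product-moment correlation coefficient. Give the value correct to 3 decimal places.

r = (nΣxy − ΣxΣy) / √[(nΣx² − (Σx)²)(nΣy² − (Σy)²)]
Numerator: 12×4985 − 349×155 = 5725
Denominator: √[(127452 − 121801)(31164 − 24025)] = √[5651 × 7139] = 6351.5737
r = 5725 / 6351.5737 ≈ 0.901

0.901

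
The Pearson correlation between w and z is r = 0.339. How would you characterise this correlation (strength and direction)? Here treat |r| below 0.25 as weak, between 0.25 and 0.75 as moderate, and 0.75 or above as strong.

r = 0.339 > 0 so the relationship is positive.
|r| = 0.339, which falls in the moderate range.

moderate positive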